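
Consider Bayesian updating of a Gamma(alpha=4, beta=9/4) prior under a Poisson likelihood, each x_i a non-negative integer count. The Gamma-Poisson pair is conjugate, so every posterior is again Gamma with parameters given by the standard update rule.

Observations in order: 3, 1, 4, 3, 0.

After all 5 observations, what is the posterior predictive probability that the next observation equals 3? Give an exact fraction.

375542294295472986870100480/2154025884392726618070214209

obs 1: x=3 → posterior Gamma(7, 13/4)
obs 2: x=1 → posterior Gamma(8, 17/4)
obs 3: x=4 → posterior Gamma(12, 21/4)
obs 4: x=3 → posterior Gamma(15, 25/4)
obs 5: x=0 → posterior Gamma(15, 29/4)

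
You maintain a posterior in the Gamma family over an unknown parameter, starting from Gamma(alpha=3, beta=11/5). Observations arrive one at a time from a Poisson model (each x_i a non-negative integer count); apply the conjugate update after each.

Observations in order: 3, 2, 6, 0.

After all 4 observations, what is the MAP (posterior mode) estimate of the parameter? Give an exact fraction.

65/31

obs 1: x=3 → posterior Gamma(6, 16/5)
obs 2: x=2 → posterior Gamma(8, 21/5)
obs 3: x=6 → posterior Gamma(14, 26/5)
obs 4: x=0 → posterior Gamma(14, 31/5)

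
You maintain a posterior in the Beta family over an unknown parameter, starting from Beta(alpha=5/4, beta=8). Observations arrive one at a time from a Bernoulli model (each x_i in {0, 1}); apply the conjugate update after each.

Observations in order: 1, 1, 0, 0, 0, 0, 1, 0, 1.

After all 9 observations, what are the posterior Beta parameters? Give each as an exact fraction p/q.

alpha=21/4, beta=13

obs 1: x=1 → posterior Beta(9/4, 8)
obs 2: x=1 → posterior Beta(13/4, 8)
obs 3: x=0 → posterior Beta(13/4, 9)
obs 4: x=0 → posterior Beta(13/4, 10)
obs 5: x=0 → posterior Beta(13/4, 11)
obs 6: x=0 → posterior Beta(13/4, 12)
obs 7: x=1 → posterior Beta(17/4, 12)
obs 8: x=0 → posterior Beta(17/4, 13)
obs 9: x=1 → posterior Beta(21/4, 13)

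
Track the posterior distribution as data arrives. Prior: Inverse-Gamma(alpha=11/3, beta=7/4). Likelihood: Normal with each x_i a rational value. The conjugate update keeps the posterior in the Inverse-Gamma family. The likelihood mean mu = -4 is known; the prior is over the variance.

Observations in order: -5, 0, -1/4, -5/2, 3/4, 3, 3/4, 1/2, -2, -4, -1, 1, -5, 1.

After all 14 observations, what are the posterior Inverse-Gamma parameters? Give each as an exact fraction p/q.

obs 1: x=-5 → posterior Inverse-Gamma(25/6, 9/4)
obs 2: x=0 → posterior Inverse-Gamma(14/3, 41/4)
obs 3: x=-1/4 → posterior Inverse-Gamma(31/6, 553/32)
obs 4: x=-5/2 → posterior Inverse-Gamma(17/3, 589/32)
obs 5: x=3/4 → posterior Inverse-Gamma(37/6, 475/16)
obs 6: x=3 → posterior Inverse-Gamma(20/3, 867/16)
obs 7: x=3/4 → posterior Inverse-Gamma(43/6, 2095/32)
obs 8: x=1/2 → posterior Inverse-Gamma(23/3, 2419/32)
obs 9: x=-2 → posterior Inverse-Gamma(49/6, 2483/32)
obs 10: x=-4 → posterior Inverse-Gamma(26/3, 2483/32)
obs 11: x=-1 → posterior Inverse-Gamma(55/6, 2627/32)
obs 12: x=1 → posterior Inverse-Gamma(29/3, 3027/32)
obs 13: x=-5 → posterior Inverse-Gamma(61/6, 3043/32)
obs 14: x=1 → posterior Inverse-Gamma(32/3, 3443/32)

alpha=32/3, beta=3443/32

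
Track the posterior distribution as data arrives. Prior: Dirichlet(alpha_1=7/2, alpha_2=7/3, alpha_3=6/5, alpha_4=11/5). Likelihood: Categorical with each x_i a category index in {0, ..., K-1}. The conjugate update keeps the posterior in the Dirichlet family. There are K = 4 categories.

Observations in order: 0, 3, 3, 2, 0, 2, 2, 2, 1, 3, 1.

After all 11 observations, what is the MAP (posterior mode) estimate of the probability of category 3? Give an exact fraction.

obs 1: x=0 → posterior Dirichlet(9/2, 7/3, 6/5, 11/5)
obs 2: x=3 → posterior Dirichlet(9/2, 7/3, 6/5, 16/5)
obs 3: x=3 → posterior Dirichlet(9/2, 7/3, 6/5, 21/5)
obs 4: x=2 → posterior Dirichlet(9/2, 7/3, 11/5, 21/5)
obs 5: x=0 → posterior Dirichlet(11/2, 7/3, 11/5, 21/5)
obs 6: x=2 → posterior Dirichlet(11/2, 7/3, 16/5, 21/5)
obs 7: x=2 → posterior Dirichlet(11/2, 7/3, 21/5, 21/5)
obs 8: x=2 → posterior Dirichlet(11/2, 7/3, 26/5, 21/5)
obs 9: x=1 → posterior Dirichlet(11/2, 10/3, 26/5, 21/5)
obs 10: x=3 → posterior Dirichlet(11/2, 10/3, 26/5, 26/5)
obs 11: x=1 → posterior Dirichlet(11/2, 13/3, 26/5, 26/5)

126/487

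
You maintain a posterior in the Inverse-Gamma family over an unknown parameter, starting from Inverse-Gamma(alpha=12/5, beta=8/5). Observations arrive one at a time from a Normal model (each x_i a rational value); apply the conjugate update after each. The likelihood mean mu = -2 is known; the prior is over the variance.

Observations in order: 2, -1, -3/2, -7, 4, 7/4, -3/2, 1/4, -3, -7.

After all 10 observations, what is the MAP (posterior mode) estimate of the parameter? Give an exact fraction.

obs 1: x=2 → posterior Inverse-Gamma(29/10, 48/5)
obs 2: x=-1 → posterior Inverse-Gamma(17/5, 101/10)
obs 3: x=-3/2 → posterior Inverse-Gamma(39/10, 409/40)
obs 4: x=-7 → posterior Inverse-Gamma(22/5, 909/40)
obs 5: x=4 → posterior Inverse-Gamma(49/10, 1629/40)
obs 6: x=7/4 → posterior Inverse-Gamma(27/5, 7641/160)
obs 7: x=-3/2 → posterior Inverse-Gamma(59/10, 7661/160)
obs 8: x=1/4 → posterior Inverse-Gamma(32/5, 4033/80)
obs 9: x=-3 → posterior Inverse-Gamma(69/10, 4073/80)
obs 10: x=-7 → posterior Inverse-Gamma(37/5, 5073/80)

1691/224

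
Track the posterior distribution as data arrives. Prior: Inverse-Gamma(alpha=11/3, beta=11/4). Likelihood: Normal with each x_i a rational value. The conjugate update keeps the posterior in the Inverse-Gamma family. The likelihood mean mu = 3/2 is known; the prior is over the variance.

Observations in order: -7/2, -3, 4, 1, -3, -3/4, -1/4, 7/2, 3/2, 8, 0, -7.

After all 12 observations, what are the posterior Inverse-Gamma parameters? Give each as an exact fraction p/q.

obs 1: x=-7/2 → posterior Inverse-Gamma(25/6, 61/4)
obs 2: x=-3 → posterior Inverse-Gamma(14/3, 203/8)
obs 3: x=4 → posterior Inverse-Gamma(31/6, 57/2)
obs 4: x=1 → posterior Inverse-Gamma(17/3, 229/8)
obs 5: x=-3 → posterior Inverse-Gamma(37/6, 155/4)
obs 6: x=-3/4 → posterior Inverse-Gamma(20/3, 1321/32)
obs 7: x=-1/4 → posterior Inverse-Gamma(43/6, 685/16)
obs 8: x=7/2 → posterior Inverse-Gamma(23/3, 717/16)
obs 9: x=3/2 → posterior Inverse-Gamma(49/6, 717/16)
obs 10: x=8 → posterior Inverse-Gamma(26/3, 1055/16)
obs 11: x=0 → posterior Inverse-Gamma(55/6, 1073/16)
obs 12: x=-7 → posterior Inverse-Gamma(29/3, 1651/16)

alpha=29/3, beta=1651/16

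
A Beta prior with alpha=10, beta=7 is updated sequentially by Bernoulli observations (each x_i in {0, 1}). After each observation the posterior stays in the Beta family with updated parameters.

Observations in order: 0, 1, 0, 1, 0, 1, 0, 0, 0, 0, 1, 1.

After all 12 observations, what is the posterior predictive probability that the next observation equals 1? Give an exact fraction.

obs 1: x=0 → posterior Beta(10, 8)
obs 2: x=1 → posterior Beta(11, 8)
obs 3: x=0 → posterior Beta(11, 9)
obs 4: x=1 → posterior Beta(12, 9)
obs 5: x=0 → posterior Beta(12, 10)
obs 6: x=1 → posterior Beta(13, 10)
obs 7: x=0 → posterior Beta(13, 11)
obs 8: x=0 → posterior Beta(13, 12)
obs 9: x=0 → posterior Beta(13, 13)
obs 10: x=0 → posterior Beta(13, 14)
obs 11: x=1 → posterior Beta(14, 14)
obs 12: x=1 → posterior Beta(15, 14)

15/29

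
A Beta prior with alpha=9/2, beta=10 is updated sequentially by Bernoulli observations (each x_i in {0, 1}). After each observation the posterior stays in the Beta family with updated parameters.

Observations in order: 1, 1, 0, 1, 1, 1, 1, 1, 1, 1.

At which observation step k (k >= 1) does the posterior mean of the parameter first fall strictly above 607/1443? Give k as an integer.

k = 5

obs 1: x=1 → posterior Beta(11/2, 10)
obs 2: x=1 → posterior Beta(13/2, 10)
obs 3: x=0 → posterior Beta(13/2, 11)
obs 4: x=1 → posterior Beta(15/2, 11)
obs 5: x=1 → posterior Beta(17/2, 11)
obs 6: x=1 → posterior Beta(19/2, 11)
obs 7: x=1 → posterior Beta(21/2, 11)
obs 8: x=1 → posterior Beta(23/2, 11)
obs 9: x=1 → posterior Beta(25/2, 11)
obs 10: x=1 → posterior Beta(27/2, 11)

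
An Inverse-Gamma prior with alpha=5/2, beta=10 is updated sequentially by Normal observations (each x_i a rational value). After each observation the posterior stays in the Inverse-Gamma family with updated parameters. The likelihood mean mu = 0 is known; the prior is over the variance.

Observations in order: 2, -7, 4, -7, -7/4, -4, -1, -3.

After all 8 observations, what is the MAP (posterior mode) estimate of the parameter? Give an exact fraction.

891/80

obs 1: x=2 → posterior Inverse-Gamma(3, 12)
obs 2: x=-7 → posterior Inverse-Gamma(7/2, 73/2)
obs 3: x=4 → posterior Inverse-Gamma(4, 89/2)
obs 4: x=-7 → posterior Inverse-Gamma(9/2, 69)
obs 5: x=-7/4 → posterior Inverse-Gamma(5, 2257/32)
obs 6: x=-4 → posterior Inverse-Gamma(11/2, 2513/32)
obs 7: x=-1 → posterior Inverse-Gamma(6, 2529/32)
obs 8: x=-3 → posterior Inverse-Gamma(13/2, 2673/32)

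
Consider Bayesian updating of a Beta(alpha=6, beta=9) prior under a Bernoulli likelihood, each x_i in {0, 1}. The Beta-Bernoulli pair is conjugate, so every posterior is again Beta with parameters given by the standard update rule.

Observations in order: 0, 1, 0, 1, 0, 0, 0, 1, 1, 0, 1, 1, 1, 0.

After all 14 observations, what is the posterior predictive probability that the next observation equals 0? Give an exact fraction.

obs 1: x=0 → posterior Beta(6, 10)
obs 2: x=1 → posterior Beta(7, 10)
obs 3: x=0 → posterior Beta(7, 11)
obs 4: x=1 → posterior Beta(8, 11)
obs 5: x=0 → posterior Beta(8, 12)
obs 6: x=0 → posterior Beta(8, 13)
obs 7: x=0 → posterior Beta(8, 14)
obs 8: x=1 → posterior Beta(9, 14)
obs 9: x=1 → posterior Beta(10, 14)
obs 10: x=0 → posterior Beta(10, 15)
obs 11: x=1 → posterior Beta(11, 15)
obs 12: x=1 → posterior Beta(12, 15)
obs 13: x=1 → posterior Beta(13, 15)
obs 14: x=0 → posterior Beta(13, 16)

16/29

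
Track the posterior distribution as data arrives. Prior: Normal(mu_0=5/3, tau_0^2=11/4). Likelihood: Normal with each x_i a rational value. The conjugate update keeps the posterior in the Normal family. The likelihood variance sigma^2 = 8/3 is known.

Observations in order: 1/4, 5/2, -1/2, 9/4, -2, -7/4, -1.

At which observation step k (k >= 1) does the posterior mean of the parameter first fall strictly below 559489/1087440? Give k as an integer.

obs 1: x=1/4 → posterior Normal(739/780, 88/65)
obs 2: x=5/2 → posterior Normal(247/168, 44/49)
obs 3: x=-1/2 → posterior Normal(1531/1572, 88/131)
obs 4: x=9/4 → posterior Normal(1211/984, 22/41)
obs 5: x=-2 → posterior Normal(815/1182, 88/197)
obs 6: x=-7/4 → posterior Normal(937/2760, 44/115)
obs 7: x=-1 → posterior Normal(541/3156, 88/263)

k = 6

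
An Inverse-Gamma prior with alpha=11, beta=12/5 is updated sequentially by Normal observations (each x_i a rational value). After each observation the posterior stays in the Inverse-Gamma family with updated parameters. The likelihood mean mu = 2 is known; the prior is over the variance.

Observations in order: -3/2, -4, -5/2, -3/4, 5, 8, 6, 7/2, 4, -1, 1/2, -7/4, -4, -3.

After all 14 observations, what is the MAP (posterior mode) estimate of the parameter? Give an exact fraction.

obs 1: x=-3/2 → posterior Inverse-Gamma(23/2, 341/40)
obs 2: x=-4 → posterior Inverse-Gamma(12, 1061/40)
obs 3: x=-5/2 → posterior Inverse-Gamma(25/2, 733/20)
obs 4: x=-3/4 → posterior Inverse-Gamma(13, 6469/160)
obs 5: x=5 → posterior Inverse-Gamma(27/2, 7189/160)
obs 6: x=8 → posterior Inverse-Gamma(14, 10069/160)
obs 7: x=6 → posterior Inverse-Gamma(29/2, 11349/160)
obs 8: x=7/2 → posterior Inverse-Gamma(15, 11529/160)
obs 9: x=4 → posterior Inverse-Gamma(31/2, 11849/160)
obs 10: x=-1 → posterior Inverse-Gamma(16, 12569/160)
obs 11: x=1/2 → posterior Inverse-Gamma(33/2, 12749/160)
obs 12: x=-7/4 → posterior Inverse-Gamma(17, 6937/80)
obs 13: x=-4 → posterior Inverse-Gamma(35/2, 8377/80)
obs 14: x=-3 → posterior Inverse-Gamma(18, 9377/80)

9377/1520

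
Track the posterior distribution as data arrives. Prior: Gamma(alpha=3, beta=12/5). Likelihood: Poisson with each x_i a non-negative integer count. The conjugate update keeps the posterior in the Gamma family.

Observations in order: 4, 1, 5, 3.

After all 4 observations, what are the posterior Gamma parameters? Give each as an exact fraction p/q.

alpha=16, beta=32/5

obs 1: x=4 → posterior Gamma(7, 17/5)
obs 2: x=1 → posterior Gamma(8, 22/5)
obs 3: x=5 → posterior Gamma(13, 27/5)
obs 4: x=3 → posterior Gamma(16, 32/5)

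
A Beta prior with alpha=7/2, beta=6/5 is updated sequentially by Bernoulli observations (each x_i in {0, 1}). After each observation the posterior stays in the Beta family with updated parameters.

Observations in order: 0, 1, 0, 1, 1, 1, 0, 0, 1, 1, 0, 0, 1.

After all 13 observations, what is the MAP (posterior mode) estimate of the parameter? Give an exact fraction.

95/157

obs 1: x=0 → posterior Beta(7/2, 11/5)
obs 2: x=1 → posterior Beta(9/2, 11/5)
obs 3: x=0 → posterior Beta(9/2, 16/5)
obs 4: x=1 → posterior Beta(11/2, 16/5)
obs 5: x=1 → posterior Beta(13/2, 16/5)
obs 6: x=1 → posterior Beta(15/2, 16/5)
obs 7: x=0 → posterior Beta(15/2, 21/5)
obs 8: x=0 → posterior Beta(15/2, 26/5)
obs 9: x=1 → posterior Beta(17/2, 26/5)
obs 10: x=1 → posterior Beta(19/2, 26/5)
obs 11: x=0 → posterior Beta(19/2, 31/5)
obs 12: x=0 → posterior Beta(19/2, 36/5)
obs 13: x=1 → posterior Beta(21/2, 36/5)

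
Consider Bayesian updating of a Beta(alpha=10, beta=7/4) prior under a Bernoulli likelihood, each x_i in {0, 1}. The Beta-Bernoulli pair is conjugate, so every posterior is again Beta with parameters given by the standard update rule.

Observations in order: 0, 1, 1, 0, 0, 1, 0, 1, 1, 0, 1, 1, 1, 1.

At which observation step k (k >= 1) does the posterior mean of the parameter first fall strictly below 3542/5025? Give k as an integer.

k = 7

obs 1: x=0 → posterior Beta(10, 11/4)
obs 2: x=1 → posterior Beta(11, 11/4)
obs 3: x=1 → posterior Beta(12, 11/4)
obs 4: x=0 → posterior Beta(12, 15/4)
obs 5: x=0 → posterior Beta(12, 19/4)
obs 6: x=1 → posterior Beta(13, 19/4)
obs 7: x=0 → posterior Beta(13, 23/4)
obs 8: x=1 → posterior Beta(14, 23/4)
obs 9: x=1 → posterior Beta(15, 23/4)
obs 10: x=0 → posterior Beta(15, 27/4)
obs 11: x=1 → posterior Beta(16, 27/4)
obs 12: x=1 → posterior Beta(17, 27/4)
obs 13: x=1 → posterior Beta(18, 27/4)
obs 14: x=1 → posterior Beta(19, 27/4)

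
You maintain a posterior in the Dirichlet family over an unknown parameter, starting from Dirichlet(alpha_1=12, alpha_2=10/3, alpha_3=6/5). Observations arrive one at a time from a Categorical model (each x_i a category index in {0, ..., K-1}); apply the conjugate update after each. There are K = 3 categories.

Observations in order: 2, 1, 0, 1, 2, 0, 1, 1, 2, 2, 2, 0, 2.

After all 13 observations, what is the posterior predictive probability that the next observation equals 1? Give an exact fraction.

obs 1: x=2 → posterior Dirichlet(12, 10/3, 11/5)
obs 2: x=1 → posterior Dirichlet(12, 13/3, 11/5)
obs 3: x=0 → posterior Dirichlet(13, 13/3, 11/5)
obs 4: x=1 → posterior Dirichlet(13, 16/3, 11/5)
obs 5: x=2 → posterior Dirichlet(13, 16/3, 16/5)
obs 6: x=0 → posterior Dirichlet(14, 16/3, 16/5)
obs 7: x=1 → posterior Dirichlet(14, 19/3, 16/5)
obs 8: x=1 → posterior Dirichlet(14, 22/3, 16/5)
obs 9: x=2 → posterior Dirichlet(14, 22/3, 21/5)
obs 10: x=2 → posterior Dirichlet(14, 22/3, 26/5)
obs 11: x=2 → posterior Dirichlet(14, 22/3, 31/5)
obs 12: x=0 → posterior Dirichlet(15, 22/3, 31/5)
obs 13: x=2 → posterior Dirichlet(15, 22/3, 36/5)

110/443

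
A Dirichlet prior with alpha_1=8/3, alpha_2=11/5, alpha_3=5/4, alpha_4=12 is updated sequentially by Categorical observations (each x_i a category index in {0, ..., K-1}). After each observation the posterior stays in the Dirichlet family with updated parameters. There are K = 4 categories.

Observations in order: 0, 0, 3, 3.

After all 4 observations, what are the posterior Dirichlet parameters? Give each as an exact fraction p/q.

obs 1: x=0 → posterior Dirichlet(11/3, 11/5, 5/4, 12)
obs 2: x=0 → posterior Dirichlet(14/3, 11/5, 5/4, 12)
obs 3: x=3 → posterior Dirichlet(14/3, 11/5, 5/4, 13)
obs 4: x=3 → posterior Dirichlet(14/3, 11/5, 5/4, 14)

alpha_1=14/3, alpha_2=11/5, alpha_3=5/4, alpha_4=14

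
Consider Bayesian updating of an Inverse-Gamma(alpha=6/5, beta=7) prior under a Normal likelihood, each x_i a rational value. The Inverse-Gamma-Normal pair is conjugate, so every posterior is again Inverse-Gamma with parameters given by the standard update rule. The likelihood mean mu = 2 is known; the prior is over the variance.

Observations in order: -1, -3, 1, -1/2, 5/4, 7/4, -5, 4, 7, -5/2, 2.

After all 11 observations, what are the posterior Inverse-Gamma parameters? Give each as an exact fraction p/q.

alpha=67/10, beta=1233/16

obs 1: x=-1 → posterior Inverse-Gamma(17/10, 23/2)
obs 2: x=-3 → posterior Inverse-Gamma(11/5, 24)
obs 3: x=1 → posterior Inverse-Gamma(27/10, 49/2)
obs 4: x=-1/2 → posterior Inverse-Gamma(16/5, 221/8)
obs 5: x=5/4 → posterior Inverse-Gamma(37/10, 893/32)
obs 6: x=7/4 → posterior Inverse-Gamma(21/5, 447/16)
obs 7: x=-5 → posterior Inverse-Gamma(47/10, 839/16)
obs 8: x=4 → posterior Inverse-Gamma(26/5, 871/16)
obs 9: x=7 → posterior Inverse-Gamma(57/10, 1071/16)
obs 10: x=-5/2 → posterior Inverse-Gamma(31/5, 1233/16)
obs 11: x=2 → posterior Inverse-Gamma(67/10, 1233/16)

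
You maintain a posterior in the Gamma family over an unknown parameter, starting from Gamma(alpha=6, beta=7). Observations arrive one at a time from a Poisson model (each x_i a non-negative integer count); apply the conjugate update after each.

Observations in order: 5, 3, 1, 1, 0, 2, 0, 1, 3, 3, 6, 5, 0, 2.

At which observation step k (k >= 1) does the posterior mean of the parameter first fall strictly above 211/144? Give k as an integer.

obs 1: x=5 → posterior Gamma(11, 8)
obs 2: x=3 → posterior Gamma(14, 9)
obs 3: x=1 → posterior Gamma(15, 10)
obs 4: x=1 → posterior Gamma(16, 11)
obs 5: x=0 → posterior Gamma(16, 12)
obs 6: x=2 → posterior Gamma(18, 13)
obs 7: x=0 → posterior Gamma(18, 14)
obs 8: x=1 → posterior Gamma(19, 15)
obs 9: x=3 → posterior Gamma(22, 16)
obs 10: x=3 → posterior Gamma(25, 17)
obs 11: x=6 → posterior Gamma(31, 18)
obs 12: x=5 → posterior Gamma(36, 19)
obs 13: x=0 → posterior Gamma(36, 20)
obs 14: x=2 → posterior Gamma(38, 21)

k = 2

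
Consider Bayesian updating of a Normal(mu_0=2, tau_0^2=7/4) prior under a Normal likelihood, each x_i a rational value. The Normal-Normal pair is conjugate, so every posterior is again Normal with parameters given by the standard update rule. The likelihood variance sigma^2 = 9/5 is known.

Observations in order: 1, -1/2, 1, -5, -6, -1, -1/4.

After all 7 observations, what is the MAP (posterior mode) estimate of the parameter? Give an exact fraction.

-1217/1124

obs 1: x=1 → posterior Normal(107/71, 63/71)
obs 2: x=-1/2 → posterior Normal(179/212, 63/106)
obs 3: x=1 → posterior Normal(83/94, 21/47)
obs 4: x=-5 → posterior Normal(-101/352, 63/176)
obs 5: x=-6 → posterior Normal(-521/422, 63/211)
obs 6: x=-1 → posterior Normal(-197/164, 21/82)
obs 7: x=-1/4 → posterior Normal(-1217/1124, 63/281)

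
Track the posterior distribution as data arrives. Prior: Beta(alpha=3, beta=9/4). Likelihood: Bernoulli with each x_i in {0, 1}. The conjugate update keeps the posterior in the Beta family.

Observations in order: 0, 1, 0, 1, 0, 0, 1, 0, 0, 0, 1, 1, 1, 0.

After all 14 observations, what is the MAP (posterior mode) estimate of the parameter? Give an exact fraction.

32/69

obs 1: x=0 → posterior Beta(3, 13/4)
obs 2: x=1 → posterior Beta(4, 13/4)
obs 3: x=0 → posterior Beta(4, 17/4)
obs 4: x=1 → posterior Beta(5, 17/4)
obs 5: x=0 → posterior Beta(5, 21/4)
obs 6: x=0 → posterior Beta(5, 25/4)
obs 7: x=1 → posterior Beta(6, 25/4)
obs 8: x=0 → posterior Beta(6, 29/4)
obs 9: x=0 → posterior Beta(6, 33/4)
obs 10: x=0 → posterior Beta(6, 37/4)
obs 11: x=1 → posterior Beta(7, 37/4)
obs 12: x=1 → posterior Beta(8, 37/4)
obs 13: x=1 → posterior Beta(9, 37/4)
obs 14: x=0 → posterior Beta(9, 41/4)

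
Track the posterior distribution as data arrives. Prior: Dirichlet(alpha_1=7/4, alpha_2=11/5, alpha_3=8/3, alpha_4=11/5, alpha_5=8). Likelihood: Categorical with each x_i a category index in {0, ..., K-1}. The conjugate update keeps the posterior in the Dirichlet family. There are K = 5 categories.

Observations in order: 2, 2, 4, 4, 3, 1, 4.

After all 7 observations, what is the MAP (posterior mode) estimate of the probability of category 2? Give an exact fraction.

obs 1: x=2 → posterior Dirichlet(7/4, 11/5, 11/3, 11/5, 8)
obs 2: x=2 → posterior Dirichlet(7/4, 11/5, 14/3, 11/5, 8)
obs 3: x=4 → posterior Dirichlet(7/4, 11/5, 14/3, 11/5, 9)
obs 4: x=4 → posterior Dirichlet(7/4, 11/5, 14/3, 11/5, 10)
obs 5: x=3 → posterior Dirichlet(7/4, 11/5, 14/3, 16/5, 10)
obs 6: x=1 → posterior Dirichlet(7/4, 16/5, 14/3, 16/5, 10)
obs 7: x=4 → posterior Dirichlet(7/4, 16/5, 14/3, 16/5, 11)

220/1129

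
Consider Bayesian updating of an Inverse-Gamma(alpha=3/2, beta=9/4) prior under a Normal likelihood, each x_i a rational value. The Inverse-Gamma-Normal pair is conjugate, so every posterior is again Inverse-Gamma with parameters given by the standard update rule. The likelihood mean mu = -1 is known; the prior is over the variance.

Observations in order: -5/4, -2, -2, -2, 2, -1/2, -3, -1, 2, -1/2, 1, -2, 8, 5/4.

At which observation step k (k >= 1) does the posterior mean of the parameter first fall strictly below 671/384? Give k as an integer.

k = 3

obs 1: x=-5/4 → posterior Inverse-Gamma(2, 73/32)
obs 2: x=-2 → posterior Inverse-Gamma(5/2, 89/32)
obs 3: x=-2 → posterior Inverse-Gamma(3, 105/32)
obs 4: x=-2 → posterior Inverse-Gamma(7/2, 121/32)
obs 5: x=2 → posterior Inverse-Gamma(4, 265/32)
obs 6: x=-1/2 → posterior Inverse-Gamma(9/2, 269/32)
obs 7: x=-3 → posterior Inverse-Gamma(5, 333/32)
obs 8: x=-1 → posterior Inverse-Gamma(11/2, 333/32)
obs 9: x=2 → posterior Inverse-Gamma(6, 477/32)
obs 10: x=-1/2 → posterior Inverse-Gamma(13/2, 481/32)
obs 11: x=1 → posterior Inverse-Gamma(7, 545/32)
obs 12: x=-2 → posterior Inverse-Gamma(15/2, 561/32)
obs 13: x=8 → posterior Inverse-Gamma(8, 1857/32)
obs 14: x=5/4 → posterior Inverse-Gamma(17/2, 969/16)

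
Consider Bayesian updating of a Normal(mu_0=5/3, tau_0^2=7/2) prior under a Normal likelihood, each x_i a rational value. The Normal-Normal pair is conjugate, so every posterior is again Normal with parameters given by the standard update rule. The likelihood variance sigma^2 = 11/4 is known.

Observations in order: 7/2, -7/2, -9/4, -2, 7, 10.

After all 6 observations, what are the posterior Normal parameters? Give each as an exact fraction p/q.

obs 1: x=7/2 → posterior Normal(202/75, 77/50)
obs 2: x=-7/2 → posterior Normal(55/117, 77/78)
obs 3: x=-9/4 → posterior Normal(-79/318, 77/106)
obs 4: x=-2 → posterior Normal(-247/402, 77/134)
obs 5: x=7 → posterior Normal(341/486, 77/162)
obs 6: x=10 → posterior Normal(1181/570, 77/190)

mu_0=1181/570, tau_0^2=77/190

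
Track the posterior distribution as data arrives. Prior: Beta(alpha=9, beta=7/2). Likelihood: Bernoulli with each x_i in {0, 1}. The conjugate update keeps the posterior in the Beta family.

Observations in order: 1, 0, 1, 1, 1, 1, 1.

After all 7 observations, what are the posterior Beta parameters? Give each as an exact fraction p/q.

alpha=15, beta=9/2

obs 1: x=1 → posterior Beta(10, 7/2)
obs 2: x=0 → posterior Beta(10, 9/2)
obs 3: x=1 → posterior Beta(11, 9/2)
obs 4: x=1 → posterior Beta(12, 9/2)
obs 5: x=1 → posterior Beta(13, 9/2)
obs 6: x=1 → posterior Beta(14, 9/2)
obs 7: x=1 → posterior Beta(15, 9/2)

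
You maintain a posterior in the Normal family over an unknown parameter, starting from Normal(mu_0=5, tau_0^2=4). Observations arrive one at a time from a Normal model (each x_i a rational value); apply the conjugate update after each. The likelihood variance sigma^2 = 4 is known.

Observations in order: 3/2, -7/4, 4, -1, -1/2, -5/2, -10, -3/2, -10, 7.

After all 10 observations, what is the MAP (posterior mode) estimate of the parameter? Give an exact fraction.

obs 1: x=3/2 → posterior Normal(13/4, 2)
obs 2: x=-7/4 → posterior Normal(19/12, 4/3)
obs 3: x=4 → posterior Normal(35/16, 1)
obs 4: x=-1 → posterior Normal(31/20, 4/5)
obs 5: x=-1/2 → posterior Normal(29/24, 2/3)
obs 6: x=-5/2 → posterior Normal(19/28, 4/7)
obs 7: x=-10 → posterior Normal(-21/32, 1/2)
obs 8: x=-3/2 → posterior Normal(-3/4, 4/9)
obs 9: x=-10 → posterior Normal(-67/40, 2/5)
obs 10: x=7 → posterior Normal(-39/44, 4/11)

-39/44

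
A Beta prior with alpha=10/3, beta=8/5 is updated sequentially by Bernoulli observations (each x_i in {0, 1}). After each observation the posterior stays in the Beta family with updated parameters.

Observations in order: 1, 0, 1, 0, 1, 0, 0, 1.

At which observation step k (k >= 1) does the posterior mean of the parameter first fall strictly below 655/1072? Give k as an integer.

obs 1: x=1 → posterior Beta(13/3, 8/5)
obs 2: x=0 → posterior Beta(13/3, 13/5)
obs 3: x=1 → posterior Beta(16/3, 13/5)
obs 4: x=0 → posterior Beta(16/3, 18/5)
obs 5: x=1 → posterior Beta(19/3, 18/5)
obs 6: x=0 → posterior Beta(19/3, 23/5)
obs 7: x=0 → posterior Beta(19/3, 28/5)
obs 8: x=1 → posterior Beta(22/3, 28/5)

k = 4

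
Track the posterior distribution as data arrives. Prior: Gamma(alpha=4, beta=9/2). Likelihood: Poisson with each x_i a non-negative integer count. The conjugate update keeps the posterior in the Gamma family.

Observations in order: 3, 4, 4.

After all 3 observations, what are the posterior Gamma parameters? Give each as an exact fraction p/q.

alpha=15, beta=15/2

obs 1: x=3 → posterior Gamma(7, 11/2)
obs 2: x=4 → posterior Gamma(11, 13/2)
obs 3: x=4 → posterior Gamma(15, 15/2)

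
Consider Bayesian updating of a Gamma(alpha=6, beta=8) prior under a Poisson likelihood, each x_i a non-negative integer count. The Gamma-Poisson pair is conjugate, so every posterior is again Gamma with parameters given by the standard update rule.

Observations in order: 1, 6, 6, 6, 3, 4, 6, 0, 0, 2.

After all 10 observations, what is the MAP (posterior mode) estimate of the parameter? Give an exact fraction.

13/6

obs 1: x=1 → posterior Gamma(7, 9)
obs 2: x=6 → posterior Gamma(13, 10)
obs 3: x=6 → posterior Gamma(19, 11)
obs 4: x=6 → posterior Gamma(25, 12)
obs 5: x=3 → posterior Gamma(28, 13)
obs 6: x=4 → posterior Gamma(32, 14)
obs 7: x=6 → posterior Gamma(38, 15)
obs 8: x=0 → posterior Gamma(38, 16)
obs 9: x=0 → posterior Gamma(38, 17)
obs 10: x=2 → posterior Gamma(40, 18)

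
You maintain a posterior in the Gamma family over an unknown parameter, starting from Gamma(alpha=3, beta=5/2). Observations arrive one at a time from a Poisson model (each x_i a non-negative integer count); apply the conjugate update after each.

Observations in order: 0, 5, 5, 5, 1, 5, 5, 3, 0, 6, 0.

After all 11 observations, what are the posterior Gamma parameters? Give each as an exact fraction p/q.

obs 1: x=0 → posterior Gamma(3, 7/2)
obs 2: x=5 → posterior Gamma(8, 9/2)
obs 3: x=5 → posterior Gamma(13, 11/2)
obs 4: x=5 → posterior Gamma(18, 13/2)
obs 5: x=1 → posterior Gamma(19, 15/2)
obs 6: x=5 → posterior Gamma(24, 17/2)
obs 7: x=5 → posterior Gamma(29, 19/2)
obs 8: x=3 → posterior Gamma(32, 21/2)
obs 9: x=0 → posterior Gamma(32, 23/2)
obs 10: x=6 → posterior Gamma(38, 25/2)
obs 11: x=0 → posterior Gamma(38, 27/2)

alpha=38, beta=27/2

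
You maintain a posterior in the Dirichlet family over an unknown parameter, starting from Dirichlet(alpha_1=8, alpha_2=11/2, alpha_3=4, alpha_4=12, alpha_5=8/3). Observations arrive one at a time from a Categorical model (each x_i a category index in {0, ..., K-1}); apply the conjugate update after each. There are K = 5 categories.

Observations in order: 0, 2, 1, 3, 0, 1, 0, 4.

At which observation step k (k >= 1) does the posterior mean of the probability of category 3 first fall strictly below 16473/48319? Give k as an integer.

k = 6

obs 1: x=0 → posterior Dirichlet(9, 11/2, 4, 12, 8/3)
obs 2: x=2 → posterior Dirichlet(9, 11/2, 5, 12, 8/3)
obs 3: x=1 → posterior Dirichlet(9, 13/2, 5, 12, 8/3)
obs 4: x=3 → posterior Dirichlet(9, 13/2, 5, 13, 8/3)
obs 5: x=0 → posterior Dirichlet(10, 13/2, 5, 13, 8/3)
obs 6: x=1 → posterior Dirichlet(10, 15/2, 5, 13, 8/3)
obs 7: x=0 → posterior Dirichlet(11, 15/2, 5, 13, 8/3)
obs 8: x=4 → posterior Dirichlet(11, 15/2, 5, 13, 11/3)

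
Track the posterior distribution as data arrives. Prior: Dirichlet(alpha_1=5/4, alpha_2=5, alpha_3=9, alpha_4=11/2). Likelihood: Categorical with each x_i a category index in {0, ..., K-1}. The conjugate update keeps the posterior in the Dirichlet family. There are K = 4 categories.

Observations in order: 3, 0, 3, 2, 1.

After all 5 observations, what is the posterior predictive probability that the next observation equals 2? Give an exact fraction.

40/103

obs 1: x=3 → posterior Dirichlet(5/4, 5, 9, 13/2)
obs 2: x=0 → posterior Dirichlet(9/4, 5, 9, 13/2)
obs 3: x=3 → posterior Dirichlet(9/4, 5, 9, 15/2)
obs 4: x=2 → posterior Dirichlet(9/4, 5, 10, 15/2)
obs 5: x=1 → posterior Dirichlet(9/4, 6, 10, 15/2)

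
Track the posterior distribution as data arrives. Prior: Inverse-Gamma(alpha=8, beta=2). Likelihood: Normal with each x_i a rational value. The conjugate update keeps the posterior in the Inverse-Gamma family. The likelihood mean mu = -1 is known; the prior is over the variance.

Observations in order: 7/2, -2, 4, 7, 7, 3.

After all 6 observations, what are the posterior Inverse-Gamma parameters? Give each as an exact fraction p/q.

obs 1: x=7/2 → posterior Inverse-Gamma(17/2, 97/8)
obs 2: x=-2 → posterior Inverse-Gamma(9, 101/8)
obs 3: x=4 → posterior Inverse-Gamma(19/2, 201/8)
obs 4: x=7 → posterior Inverse-Gamma(10, 457/8)
obs 5: x=7 → posterior Inverse-Gamma(21/2, 713/8)
obs 6: x=3 → posterior Inverse-Gamma(11, 777/8)

alpha=11, beta=777/8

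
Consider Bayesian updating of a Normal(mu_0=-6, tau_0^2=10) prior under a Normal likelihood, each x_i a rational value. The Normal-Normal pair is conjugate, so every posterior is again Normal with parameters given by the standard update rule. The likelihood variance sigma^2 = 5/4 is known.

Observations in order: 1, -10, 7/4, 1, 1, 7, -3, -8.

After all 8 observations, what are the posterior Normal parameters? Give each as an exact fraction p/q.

mu_0=-16/13, tau_0^2=2/13

obs 1: x=1 → posterior Normal(2/9, 10/9)
obs 2: x=-10 → posterior Normal(-78/17, 10/17)
obs 3: x=7/4 → posterior Normal(-64/25, 2/5)
obs 4: x=1 → posterior Normal(-56/33, 10/33)
obs 5: x=1 → posterior Normal(-48/41, 10/41)
obs 6: x=7 → posterior Normal(8/49, 10/49)
obs 7: x=-3 → posterior Normal(-16/57, 10/57)
obs 8: x=-8 → posterior Normal(-16/13, 2/13)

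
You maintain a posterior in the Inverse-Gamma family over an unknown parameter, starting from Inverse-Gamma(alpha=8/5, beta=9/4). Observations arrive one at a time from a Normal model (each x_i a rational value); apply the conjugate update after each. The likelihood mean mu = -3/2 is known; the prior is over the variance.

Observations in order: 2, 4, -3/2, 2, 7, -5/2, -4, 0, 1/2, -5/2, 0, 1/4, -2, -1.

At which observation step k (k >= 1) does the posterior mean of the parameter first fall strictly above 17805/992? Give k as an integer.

k = 5

obs 1: x=2 → posterior Inverse-Gamma(21/10, 67/8)
obs 2: x=4 → posterior Inverse-Gamma(13/5, 47/2)
obs 3: x=-3/2 → posterior Inverse-Gamma(31/10, 47/2)
obs 4: x=2 → posterior Inverse-Gamma(18/5, 237/8)
obs 5: x=7 → posterior Inverse-Gamma(41/10, 263/4)
obs 6: x=-5/2 → posterior Inverse-Gamma(23/5, 265/4)
obs 7: x=-4 → posterior Inverse-Gamma(51/10, 555/8)
obs 8: x=0 → posterior Inverse-Gamma(28/5, 141/2)
obs 9: x=1/2 → posterior Inverse-Gamma(61/10, 145/2)
obs 10: x=-5/2 → posterior Inverse-Gamma(33/5, 73)
obs 11: x=0 → posterior Inverse-Gamma(71/10, 593/8)
obs 12: x=1/4 → posterior Inverse-Gamma(38/5, 2421/32)
obs 13: x=-2 → posterior Inverse-Gamma(81/10, 2425/32)
obs 14: x=-1 → posterior Inverse-Gamma(43/5, 2429/32)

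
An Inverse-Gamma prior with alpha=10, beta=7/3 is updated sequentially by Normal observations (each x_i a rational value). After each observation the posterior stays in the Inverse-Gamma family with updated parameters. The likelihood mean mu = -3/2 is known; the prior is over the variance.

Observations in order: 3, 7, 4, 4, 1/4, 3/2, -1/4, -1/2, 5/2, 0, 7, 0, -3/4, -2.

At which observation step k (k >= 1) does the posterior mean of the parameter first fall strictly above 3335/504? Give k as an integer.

obs 1: x=3 → posterior Inverse-Gamma(21/2, 299/24)
obs 2: x=7 → posterior Inverse-Gamma(11, 583/12)
obs 3: x=4 → posterior Inverse-Gamma(23/2, 1529/24)
obs 4: x=4 → posterior Inverse-Gamma(12, 473/6)
obs 5: x=1/4 → posterior Inverse-Gamma(25/2, 7715/96)
obs 6: x=3/2 → posterior Inverse-Gamma(13, 8147/96)
obs 7: x=-1/4 → posterior Inverse-Gamma(27/2, 4111/48)
obs 8: x=-1/2 → posterior Inverse-Gamma(14, 4135/48)
obs 9: x=5/2 → posterior Inverse-Gamma(29/2, 4519/48)
obs 10: x=0 → posterior Inverse-Gamma(15, 4573/48)
obs 11: x=7 → posterior Inverse-Gamma(31/2, 6307/48)
obs 12: x=0 → posterior Inverse-Gamma(16, 6361/48)
obs 13: x=-3/4 → posterior Inverse-Gamma(33/2, 12749/96)
obs 14: x=-2 → posterior Inverse-Gamma(17, 12761/96)

k = 4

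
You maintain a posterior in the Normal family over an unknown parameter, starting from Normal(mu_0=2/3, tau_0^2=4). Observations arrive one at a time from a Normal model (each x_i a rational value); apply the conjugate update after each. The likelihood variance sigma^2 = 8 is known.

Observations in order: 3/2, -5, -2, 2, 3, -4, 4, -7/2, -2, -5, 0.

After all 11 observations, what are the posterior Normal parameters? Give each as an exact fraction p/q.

obs 1: x=3/2 → posterior Normal(17/18, 8/3)
obs 2: x=-5 → posterior Normal(-13/24, 2)
obs 3: x=-2 → posterior Normal(-5/6, 8/5)
obs 4: x=2 → posterior Normal(-13/36, 4/3)
obs 5: x=3 → posterior Normal(5/42, 8/7)
obs 6: x=-4 → posterior Normal(-19/48, 1)
obs 7: x=4 → posterior Normal(5/54, 8/9)
obs 8: x=-7/2 → posterior Normal(-4/15, 4/5)
obs 9: x=-2 → posterior Normal(-14/33, 8/11)
obs 10: x=-5 → posterior Normal(-29/36, 2/3)
obs 11: x=0 → posterior Normal(-29/39, 8/13)

mu_0=-29/39, tau_0^2=8/13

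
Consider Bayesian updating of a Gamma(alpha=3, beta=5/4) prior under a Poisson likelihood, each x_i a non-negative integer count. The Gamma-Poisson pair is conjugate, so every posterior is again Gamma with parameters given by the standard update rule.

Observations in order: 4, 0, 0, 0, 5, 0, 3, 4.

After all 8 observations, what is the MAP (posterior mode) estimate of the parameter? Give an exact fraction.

obs 1: x=4 → posterior Gamma(7, 9/4)
obs 2: x=0 → posterior Gamma(7, 13/4)
obs 3: x=0 → posterior Gamma(7, 17/4)
obs 4: x=0 → posterior Gamma(7, 21/4)
obs 5: x=5 → posterior Gamma(12, 25/4)
obs 6: x=0 → posterior Gamma(12, 29/4)
obs 7: x=3 → posterior Gamma(15, 33/4)
obs 8: x=4 → posterior Gamma(19, 37/4)

72/37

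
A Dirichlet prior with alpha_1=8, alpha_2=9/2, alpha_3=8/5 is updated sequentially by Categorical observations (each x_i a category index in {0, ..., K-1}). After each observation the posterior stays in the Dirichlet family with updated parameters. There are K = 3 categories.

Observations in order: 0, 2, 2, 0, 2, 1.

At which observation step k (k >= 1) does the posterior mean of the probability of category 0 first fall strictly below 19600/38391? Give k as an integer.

obs 1: x=0 → posterior Dirichlet(9, 9/2, 8/5)
obs 2: x=2 → posterior Dirichlet(9, 9/2, 13/5)
obs 3: x=2 → posterior Dirichlet(9, 9/2, 18/5)
obs 4: x=0 → posterior Dirichlet(10, 9/2, 18/5)
obs 5: x=2 → posterior Dirichlet(10, 9/2, 23/5)
obs 6: x=1 → posterior Dirichlet(10, 11/2, 23/5)

k = 6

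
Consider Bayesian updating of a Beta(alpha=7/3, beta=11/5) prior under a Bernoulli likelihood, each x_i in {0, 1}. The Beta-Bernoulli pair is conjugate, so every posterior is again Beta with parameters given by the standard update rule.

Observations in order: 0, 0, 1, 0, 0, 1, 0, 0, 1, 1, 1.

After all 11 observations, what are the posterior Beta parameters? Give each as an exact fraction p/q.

alpha=22/3, beta=41/5

obs 1: x=0 → posterior Beta(7/3, 16/5)
obs 2: x=0 → posterior Beta(7/3, 21/5)
obs 3: x=1 → posterior Beta(10/3, 21/5)
obs 4: x=0 → posterior Beta(10/3, 26/5)
obs 5: x=0 → posterior Beta(10/3, 31/5)
obs 6: x=1 → posterior Beta(13/3, 31/5)
obs 7: x=0 → posterior Beta(13/3, 36/5)
obs 8: x=0 → posterior Beta(13/3, 41/5)
obs 9: x=1 → posterior Beta(16/3, 41/5)
obs 10: x=1 → posterior Beta(19/3, 41/5)
obs 11: x=1 → posterior Beta(22/3, 41/5)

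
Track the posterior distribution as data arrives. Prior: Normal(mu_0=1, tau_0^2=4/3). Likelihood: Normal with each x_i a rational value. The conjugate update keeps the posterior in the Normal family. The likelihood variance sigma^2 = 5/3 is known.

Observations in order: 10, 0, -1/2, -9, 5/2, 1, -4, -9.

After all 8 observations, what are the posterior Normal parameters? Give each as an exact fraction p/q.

mu_0=-31/37, tau_0^2=20/111

obs 1: x=10 → posterior Normal(5, 20/27)
obs 2: x=0 → posterior Normal(45/13, 20/39)
obs 3: x=-1/2 → posterior Normal(43/17, 20/51)
obs 4: x=-9 → posterior Normal(1/3, 20/63)
obs 5: x=5/2 → posterior Normal(17/25, 4/15)
obs 6: x=1 → posterior Normal(21/29, 20/87)
obs 7: x=-4 → posterior Normal(5/33, 20/99)
obs 8: x=-9 → posterior Normal(-31/37, 20/111)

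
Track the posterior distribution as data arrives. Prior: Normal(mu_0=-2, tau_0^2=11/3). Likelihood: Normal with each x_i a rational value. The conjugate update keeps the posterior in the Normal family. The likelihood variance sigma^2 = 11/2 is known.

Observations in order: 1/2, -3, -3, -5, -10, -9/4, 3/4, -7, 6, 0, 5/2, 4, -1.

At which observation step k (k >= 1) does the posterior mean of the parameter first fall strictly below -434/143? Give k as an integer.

obs 1: x=1/2 → posterior Normal(-1, 11/5)
obs 2: x=-3 → posterior Normal(-11/7, 11/7)
obs 3: x=-3 → posterior Normal(-17/9, 11/9)
obs 4: x=-5 → posterior Normal(-27/11, 1)
obs 5: x=-10 → posterior Normal(-47/13, 11/13)
obs 6: x=-9/4 → posterior Normal(-103/30, 11/15)
obs 7: x=3/4 → posterior Normal(-50/17, 11/17)
obs 8: x=-7 → posterior Normal(-64/19, 11/19)
obs 9: x=6 → posterior Normal(-52/21, 11/21)
obs 10: x=0 → posterior Normal(-52/23, 11/23)
obs 11: x=5/2 → posterior Normal(-47/25, 11/25)
obs 12: x=4 → posterior Normal(-13/9, 11/27)
obs 13: x=-1 → posterior Normal(-41/29, 11/29)

k = 5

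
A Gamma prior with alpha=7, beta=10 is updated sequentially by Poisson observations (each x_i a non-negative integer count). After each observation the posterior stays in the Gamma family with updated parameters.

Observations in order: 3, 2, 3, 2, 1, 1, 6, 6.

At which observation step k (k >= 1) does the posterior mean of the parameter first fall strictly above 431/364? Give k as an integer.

k = 4

obs 1: x=3 → posterior Gamma(10, 11)
obs 2: x=2 → posterior Gamma(12, 12)
obs 3: x=3 → posterior Gamma(15, 13)
obs 4: x=2 → posterior Gamma(17, 14)
obs 5: x=1 → posterior Gamma(18, 15)
obs 6: x=1 → posterior Gamma(19, 16)
obs 7: x=6 → posterior Gamma(25, 17)
obs 8: x=6 → posterior Gamma(31, 18)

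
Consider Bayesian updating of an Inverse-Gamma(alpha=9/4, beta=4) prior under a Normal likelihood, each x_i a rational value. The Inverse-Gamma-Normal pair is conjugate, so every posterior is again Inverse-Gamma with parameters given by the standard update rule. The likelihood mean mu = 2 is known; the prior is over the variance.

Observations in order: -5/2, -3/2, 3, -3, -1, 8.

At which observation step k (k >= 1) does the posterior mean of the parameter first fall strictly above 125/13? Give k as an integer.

obs 1: x=-5/2 → posterior Inverse-Gamma(11/4, 113/8)
obs 2: x=-3/2 → posterior Inverse-Gamma(13/4, 81/4)
obs 3: x=3 → posterior Inverse-Gamma(15/4, 83/4)
obs 4: x=-3 → posterior Inverse-Gamma(17/4, 133/4)
obs 5: x=-1 → posterior Inverse-Gamma(19/4, 151/4)
obs 6: x=8 → posterior Inverse-Gamma(21/4, 223/4)

k = 4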